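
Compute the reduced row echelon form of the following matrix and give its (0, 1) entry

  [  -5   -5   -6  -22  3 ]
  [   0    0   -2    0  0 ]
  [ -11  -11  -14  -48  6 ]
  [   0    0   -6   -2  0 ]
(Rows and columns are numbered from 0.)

1

r1 -> -1/5·r1
  [   1    1  6/5  22/5  -3/5 ]
  [   0    0   -2     0     0 ]
  [ -11  -11  -14   -48     6 ]
  [   0    0   -6    -2     0 ]
r3 -> r3 + 11·r1
  [ 1  1   6/5  22/5  -3/5 ]
  [ 0  0    -2     0     0 ]
  [ 0  0  -4/5   2/5  -3/5 ]
  [ 0  0    -6    -2     0 ]
r2 -> -1/2·r2
  [ 1  1   6/5  22/5  -3/5 ]
  [ 0  0     1     0     0 ]
  [ 0  0  -4/5   2/5  -3/5 ]
  [ 0  0    -6    -2     0 ]
r3 -> r3 + 4/5·r2
  [ 1  1  6/5  22/5  -3/5 ]
  [ 0  0    1     0     0 ]
  [ 0  0    0   2/5  -3/5 ]
  [ 0  0   -6    -2     0 ]
r4 -> r4 + 6·r2
  [ 1  1  6/5  22/5  -3/5 ]
  [ 0  0    1     0     0 ]
  [ 0  0    0   2/5  -3/5 ]
  [ 0  0    0    -2     0 ]
r3 -> 5/2·r3
  [ 1  1  6/5  22/5  -3/5 ]
  [ 0  0    1     0     0 ]
  [ 0  0    0     1  -3/2 ]
  [ 0  0    0    -2     0 ]
r4 -> r4 + 2·r3
  [ 1  1  6/5  22/5  -3/5 ]
  [ 0  0    1     0     0 ]
  [ 0  0    0     1  -3/2 ]
  [ 0  0    0     0    -3 ]
r4 -> -1/3·r4
  [ 1  1  6/5  22/5  -3/5 ]
  [ 0  0    1     0     0 ]
  [ 0  0    0     1  -3/2 ]
  [ 0  0    0     0     1 ]
r3 -> r3 + 3/2·r4
  [ 1  1  6/5  22/5  -3/5 ]
  [ 0  0    1     0     0 ]
  [ 0  0    0     1     0 ]
  [ 0  0    0     0     1 ]
r1 -> r1 + 3/5·r4
  [ 1  1  6/5  22/5  0 ]
  [ 0  0    1     0  0 ]
  [ 0  0    0     1  0 ]
  [ 0  0    0     0  1 ]
r1 -> r1 − 22/5·r3
  [ 1  1  6/5  0  0 ]
  [ 0  0    1  0  0 ]
  [ 0  0    0  1  0 ]
  [ 0  0    0  0  1 ]
r1 -> r1 − 6/5·r2
  [ 1  1  0  0  0 ]
  [ 0  0  1  0  0 ]
  [ 0  0  0  1  0 ]
  [ 0  0  0  0  1 ]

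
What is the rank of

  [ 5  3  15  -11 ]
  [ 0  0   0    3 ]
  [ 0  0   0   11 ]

rank = 2

r1 -> 1/5·r1
  [ 1  3/5  3  -11/5 ]
  [ 0    0  0      3 ]
  [ 0    0  0     11 ]
r2 -> 1/3·r2
  [ 1  3/5  3  -11/5 ]
  [ 0    0  0      1 ]
  [ 0    0  0     11 ]
r3 -> r3 − 11·r2
  [ 1  3/5  3  -11/5 ]
  [ 0    0  0      1 ]
  [ 0    0  0      0 ]
r1 -> r1 + 11/5·r2
  [ 1  3/5  3  0 ]
  [ 0    0  0  1 ]
  [ 0    0  0  0 ]
The reduced form has 2 nonzero rows.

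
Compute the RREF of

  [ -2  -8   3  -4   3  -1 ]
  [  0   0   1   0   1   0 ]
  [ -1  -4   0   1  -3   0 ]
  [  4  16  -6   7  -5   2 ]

[[1, 4, 0, 0, 2, 0], [0, 0, 1, 0, 1, 0], [0, 0, 0, 1, -1, 0], [0, 0, 0, 0, 0, 1]]

Multiply r1 by -1/2.
Add r1 to r3.
Subtract 4 times r1 from r4.
Add 3/2 times r2 to r3.
Multiply r3 by 1/3.
Add r3 to r4.
Multiply r4 by 6.
Subtract 1/6 times r4 from r3.
Subtract 1/2 times r4 from r1.
Subtract 2 times r3 from r1.
Add 3/2 times r2 to r1.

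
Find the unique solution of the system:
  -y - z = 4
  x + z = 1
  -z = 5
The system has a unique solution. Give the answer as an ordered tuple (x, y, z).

(6, 1, -5)

Form the augmented matrix and row-reduce:
  [ 0  -1  -1  |  4 ]
  [ 1   0   1  |  1 ]
  [ 0   0  -1  |  5 ]
R1 ↔ R2
  [ 1   0   1  |  1 ]
  [ 0  -1  -1  |  4 ]
  [ 0   0  -1  |  5 ]
R2 → -1·R2
  [ 1  0   1  |   1 ]
  [ 0  1   1  |  -4 ]
  [ 0  0  -1  |   5 ]
R3 → -1·R3
  [ 1  0  1  |   1 ]
  [ 0  1  1  |  -4 ]
  [ 0  0  1  |  -5 ]
R2 → R2 − R3
  [ 1  0  1  |   1 ]
  [ 0  1  0  |   1 ]
  [ 0  0  1  |  -5 ]
R1 → R1 − R3
  [ 1  0  0  |   6 ]
  [ 0  1  0  |   1 ]
  [ 0  0  1  |  -5 ]
Reading off the last column: x = 6, y = 1, z = -5.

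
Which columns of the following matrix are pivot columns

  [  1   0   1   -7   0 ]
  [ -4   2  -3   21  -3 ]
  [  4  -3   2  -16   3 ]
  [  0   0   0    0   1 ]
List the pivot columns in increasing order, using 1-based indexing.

R2 -> R2 + 4·R1
  [ 1   0  1   -7   0 ]
  [ 0   2  1   -7  -3 ]
  [ 4  -3  2  -16   3 ]
  [ 0   0  0    0   1 ]
R3 -> R3 − 4·R1
  [ 1   0   1  -7   0 ]
  [ 0   2   1  -7  -3 ]
  [ 0  -3  -2  12   3 ]
  [ 0   0   0   0   1 ]
R2 -> 1/2·R2
  [ 1   0    1    -7     0 ]
  [ 0   1  1/2  -7/2  -3/2 ]
  [ 0  -3   -2    12     3 ]
  [ 0   0    0     0     1 ]
R3 -> R3 + 3·R2
  [ 1  0     1    -7     0 ]
  [ 0  1   1/2  -7/2  -3/2 ]
  [ 0  0  -1/2   3/2  -3/2 ]
  [ 0  0     0     0     1 ]
R3 -> -2·R3
  [ 1  0    1    -7     0 ]
  [ 0  1  1/2  -7/2  -3/2 ]
  [ 0  0    1    -3     3 ]
  [ 0  0    0     0     1 ]
R3 -> R3 − 3·R4
  [ 1  0    1    -7     0 ]
  [ 0  1  1/2  -7/2  -3/2 ]
  [ 0  0    1    -3     0 ]
  [ 0  0    0     0     1 ]
R2 -> R2 + 3/2·R4
  [ 1  0    1    -7  0 ]
  [ 0  1  1/2  -7/2  0 ]
  [ 0  0    1    -3  0 ]
  [ 0  0    0     0  1 ]
R2 -> R2 − 1/2·R3
  [ 1  0  1  -7  0 ]
  [ 0  1  0  -2  0 ]
  [ 0  0  1  -3  0 ]
  [ 0  0  0   0  1 ]
R1 -> R1 − R3
  [ 1  0  0  -4  0 ]
  [ 0  1  0  -2  0 ]
  [ 0  0  1  -3  0 ]
  [ 0  0  0   0  1 ]
Pivot columns are the columns containing a leading 1.

1, 2, 3, 5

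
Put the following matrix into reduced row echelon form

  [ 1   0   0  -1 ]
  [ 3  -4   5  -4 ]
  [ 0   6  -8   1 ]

[[1, 0, 0, -1], [0, 1, 0, 3/2], [0, 0, 1, 1]]

r2 := r2 − 3·r1
  [ 1   0   0  -1 ]
  [ 0  -4   5  -1 ]
  [ 0   6  -8   1 ]
r2 := -1/4·r2
  [ 1  0     0   -1 ]
  [ 0  1  -5/4  1/4 ]
  [ 0  6    -8    1 ]
r3 := r3 − 6·r2
  [ 1  0     0    -1 ]
  [ 0  1  -5/4   1/4 ]
  [ 0  0  -1/2  -1/2 ]
r3 := -2·r3
  [ 1  0     0   -1 ]
  [ 0  1  -5/4  1/4 ]
  [ 0  0     1    1 ]
r2 := r2 + 5/4·r3
  [ 1  0  0   -1 ]
  [ 0  1  0  3/2 ]
  [ 0  0  1    1 ]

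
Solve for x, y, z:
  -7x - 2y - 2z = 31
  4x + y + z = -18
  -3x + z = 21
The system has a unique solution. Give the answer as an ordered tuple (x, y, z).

(-5, -4, 6)

Form the augmented matrix and row-reduce:
  [ -7  -2  -2  |   31 ]
  [  4   1   1  |  -18 ]
  [ -3   0   1  |   21 ]
Multiply ρ1 by -1/7.
  [  1  2/7  2/7  |  -31/7 ]
  [  4    1    1  |    -18 ]
  [ -3    0    1  |     21 ]
Subtract 4 times ρ1 from ρ2.
  [  1   2/7   2/7  |  -31/7 ]
  [  0  -1/7  -1/7  |   -2/7 ]
  [ -3     0     1  |     21 ]
Add 3 times ρ1 to ρ3.
  [ 1   2/7   2/7  |  -31/7 ]
  [ 0  -1/7  -1/7  |   -2/7 ]
  [ 0   6/7  13/7  |   54/7 ]
Multiply ρ2 by -7.
  [ 1  2/7   2/7  |  -31/7 ]
  [ 0    1     1  |      2 ]
  [ 0  6/7  13/7  |   54/7 ]
Subtract 6/7 times ρ2 from ρ3.
  [ 1  2/7  2/7  |  -31/7 ]
  [ 0    1    1  |      2 ]
  [ 0    0    1  |      6 ]
Subtract ρ3 from ρ2.
  [ 1  2/7  2/7  |  -31/7 ]
  [ 0    1    0  |     -4 ]
  [ 0    0    1  |      6 ]
Subtract 2/7 times ρ3 from ρ1.
  [ 1  2/7  0  |  -43/7 ]
  [ 0    1  0  |     -4 ]
  [ 0    0  1  |      6 ]
Subtract 2/7 times ρ2 from ρ1.
  [ 1  0  0  |  -5 ]
  [ 0  1  0  |  -4 ]
  [ 0  0  1  |   6 ]
Reading off the last column: x = -5, y = -4, z = 6.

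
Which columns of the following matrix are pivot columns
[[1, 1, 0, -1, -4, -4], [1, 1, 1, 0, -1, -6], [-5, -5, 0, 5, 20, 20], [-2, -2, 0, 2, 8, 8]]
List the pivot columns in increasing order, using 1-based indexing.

R2 ← R2 − R1
R3 ← R3 + 5·R1
R4 ← R4 + 2·R1
Pivot columns are the columns containing a leading 1.

1, 3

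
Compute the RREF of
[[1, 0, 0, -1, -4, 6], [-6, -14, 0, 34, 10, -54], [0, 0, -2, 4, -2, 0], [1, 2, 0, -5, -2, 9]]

[[1, 0, 0, -1, -4, 0], [0, 1, 0, -2, 1, 0], [0, 0, 1, -2, 1, 0], [0, 0, 0, 0, 0, 1]]

r2 -> r2 + 6·r1
  [ 1    0   0  -1   -4    6 ]
  [ 0  -14   0  28  -14  -18 ]
  [ 0    0  -2   4   -2    0 ]
  [ 1    2   0  -5   -2    9 ]
r4 -> r4 − r1
  [ 1    0   0  -1   -4    6 ]
  [ 0  -14   0  28  -14  -18 ]
  [ 0    0  -2   4   -2    0 ]
  [ 0    2   0  -4    2    3 ]
r2 -> -1/14·r2
  [ 1  0   0  -1  -4    6 ]
  [ 0  1   0  -2   1  9/7 ]
  [ 0  0  -2   4  -2    0 ]
  [ 0  2   0  -4   2    3 ]
r4 -> r4 − 2·r2
  [ 1  0   0  -1  -4    6 ]
  [ 0  1   0  -2   1  9/7 ]
  [ 0  0  -2   4  -2    0 ]
  [ 0  0   0   0   0  3/7 ]
r3 -> -1/2·r3
  [ 1  0  0  -1  -4    6 ]
  [ 0  1  0  -2   1  9/7 ]
  [ 0  0  1  -2   1    0 ]
  [ 0  0  0   0   0  3/7 ]
r4 -> 7/3·r4
  [ 1  0  0  -1  -4    6 ]
  [ 0  1  0  -2   1  9/7 ]
  [ 0  0  1  -2   1    0 ]
  [ 0  0  0   0   0    1 ]
r2 -> r2 − 9/7·r4
  [ 1  0  0  -1  -4  6 ]
  [ 0  1  0  -2   1  0 ]
  [ 0  0  1  -2   1  0 ]
  [ 0  0  0   0   0  1 ]
r1 -> r1 − 6·r4
  [ 1  0  0  -1  -4  0 ]
  [ 0  1  0  -2   1  0 ]
  [ 0  0  1  -2   1  0 ]
  [ 0  0  0   0   0  1 ]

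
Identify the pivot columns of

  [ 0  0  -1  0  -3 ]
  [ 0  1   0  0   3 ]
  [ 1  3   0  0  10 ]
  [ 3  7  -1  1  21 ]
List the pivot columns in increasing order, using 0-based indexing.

Swap R1 and R3.
  [ 1  3   0  0  10 ]
  [ 0  1   0  0   3 ]
  [ 0  0  -1  0  -3 ]
  [ 3  7  -1  1  21 ]
Subtract 3 times R1 from R4.
  [ 1   3   0  0  10 ]
  [ 0   1   0  0   3 ]
  [ 0   0  -1  0  -3 ]
  [ 0  -2  -1  1  -9 ]
Add 2 times R2 to R4.
  [ 1  3   0  0  10 ]
  [ 0  1   0  0   3 ]
  [ 0  0  -1  0  -3 ]
  [ 0  0  -1  1  -3 ]
Multiply R3 by -1.
  [ 1  3   0  0  10 ]
  [ 0  1   0  0   3 ]
  [ 0  0   1  0   3 ]
  [ 0  0  -1  1  -3 ]
Add R3 to R4.
  [ 1  3  0  0  10 ]
  [ 0  1  0  0   3 ]
  [ 0  0  1  0   3 ]
  [ 0  0  0  1   0 ]
Subtract 3 times R2 from R1.
  [ 1  0  0  0  1 ]
  [ 0  1  0  0  3 ]
  [ 0  0  1  0  3 ]
  [ 0  0  0  1  0 ]
Pivot columns are the columns containing a leading 1.

0, 1, 2, 3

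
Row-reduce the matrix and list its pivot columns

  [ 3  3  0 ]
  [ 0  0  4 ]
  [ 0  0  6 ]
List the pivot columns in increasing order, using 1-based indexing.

1, 3

ρ1 → 1/3·ρ1
  [ 1  1  0 ]
  [ 0  0  4 ]
  [ 0  0  6 ]
ρ2 → 1/4·ρ2
  [ 1  1  0 ]
  [ 0  0  1 ]
  [ 0  0  6 ]
ρ3 → ρ3 − 6·ρ2
  [ 1  1  0 ]
  [ 0  0  1 ]
  [ 0  0  0 ]
Pivot columns are the columns containing a leading 1.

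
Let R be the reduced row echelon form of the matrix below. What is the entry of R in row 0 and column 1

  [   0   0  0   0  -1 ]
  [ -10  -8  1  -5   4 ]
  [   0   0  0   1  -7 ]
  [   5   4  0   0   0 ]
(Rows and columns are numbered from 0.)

r1 <-> r2
  [ -10  -8  1  -5   4 ]
  [   0   0  0   0  -1 ]
  [   0   0  0   1  -7 ]
  [   5   4  0   0   0 ]
r1 ← -1/10·r1
  [ 1  4/5  -1/10  1/2  -2/5 ]
  [ 0    0      0    0    -1 ]
  [ 0    0      0    1    -7 ]
  [ 5    4      0    0     0 ]
r4 ← r4 − 5·r1
  [ 1  4/5  -1/10   1/2  -2/5 ]
  [ 0    0      0     0    -1 ]
  [ 0    0      0     1    -7 ]
  [ 0    0    1/2  -5/2     2 ]
r2 <-> r4
  [ 1  4/5  -1/10   1/2  -2/5 ]
  [ 0    0    1/2  -5/2     2 ]
  [ 0    0      0     1    -7 ]
  [ 0    0      0     0    -1 ]
r2 ← 2·r2
  [ 1  4/5  -1/10  1/2  -2/5 ]
  [ 0    0      1   -5     4 ]
  [ 0    0      0    1    -7 ]
  [ 0    0      0    0    -1 ]
r4 ← -1·r4
  [ 1  4/5  -1/10  1/2  -2/5 ]
  [ 0    0      1   -5     4 ]
  [ 0    0      0    1    -7 ]
  [ 0    0      0    0     1 ]
r3 ← r3 + 7·r4
  [ 1  4/5  -1/10  1/2  -2/5 ]
  [ 0    0      1   -5     4 ]
  [ 0    0      0    1     0 ]
  [ 0    0      0    0     1 ]
r2 ← r2 − 4·r4
  [ 1  4/5  -1/10  1/2  -2/5 ]
  [ 0    0      1   -5     0 ]
  [ 0    0      0    1     0 ]
  [ 0    0      0    0     1 ]
r1 ← r1 + 2/5·r4
  [ 1  4/5  -1/10  1/2  0 ]
  [ 0    0      1   -5  0 ]
  [ 0    0      0    1  0 ]
  [ 0    0      0    0  1 ]
r2 ← r2 + 5·r3
  [ 1  4/5  -1/10  1/2  0 ]
  [ 0    0      1    0  0 ]
  [ 0    0      0    1  0 ]
  [ 0    0      0    0  1 ]
r1 ← r1 − 1/2·r3
  [ 1  4/5  -1/10  0  0 ]
  [ 0    0      1  0  0 ]
  [ 0    0      0  1  0 ]
  [ 0    0      0  0  1 ]
r1 ← r1 + 1/10·r2
  [ 1  4/5  0  0  0 ]
  [ 0    0  1  0  0 ]
  [ 0    0  0  1  0 ]
  [ 0    0  0  0  1 ]

4/5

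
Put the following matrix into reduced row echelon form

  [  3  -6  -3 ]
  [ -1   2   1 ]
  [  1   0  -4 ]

[[1, 0, -4], [0, 1, -3/2], [0, 0, 0]]

Multiply r1 by 1/3.
  [  1  -2  -1 ]
  [ -1   2   1 ]
  [  1   0  -4 ]
Add r1 to r2.
  [ 1  -2  -1 ]
  [ 0   0   0 ]
  [ 1   0  -4 ]
Subtract r1 from r3.
  [ 1  -2  -1 ]
  [ 0   0   0 ]
  [ 0   2  -3 ]
Swap r2 and r3.
  [ 1  -2  -1 ]
  [ 0   2  -3 ]
  [ 0   0   0 ]
Multiply r2 by 1/2.
  [ 1  -2    -1 ]
  [ 0   1  -3/2 ]
  [ 0   0     0 ]
Add 2 times r2 to r1.
  [ 1  0    -4 ]
  [ 0  1  -3/2 ]
  [ 0  0     0 ]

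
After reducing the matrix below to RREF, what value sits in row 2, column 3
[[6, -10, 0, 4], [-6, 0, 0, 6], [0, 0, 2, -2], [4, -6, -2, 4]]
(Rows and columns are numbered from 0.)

-1

Multiply r1 by 1/6.
  [  1  -5/3   0  2/3 ]
  [ -6     0   0    6 ]
  [  0     0   2   -2 ]
  [  4    -6  -2    4 ]
Add 6 times r1 to r2.
  [ 1  -5/3   0  2/3 ]
  [ 0   -10   0   10 ]
  [ 0     0   2   -2 ]
  [ 4    -6  -2    4 ]
Subtract 4 times r1 from r4.
  [ 1  -5/3   0  2/3 ]
  [ 0   -10   0   10 ]
  [ 0     0   2   -2 ]
  [ 0   2/3  -2  4/3 ]
Multiply r2 by -1/10.
  [ 1  -5/3   0  2/3 ]
  [ 0     1   0   -1 ]
  [ 0     0   2   -2 ]
  [ 0   2/3  -2  4/3 ]
Subtract 2/3 times r2 from r4.
  [ 1  -5/3   0  2/3 ]
  [ 0     1   0   -1 ]
  [ 0     0   2   -2 ]
  [ 0     0  -2    2 ]
Multiply r3 by 1/2.
  [ 1  -5/3   0  2/3 ]
  [ 0     1   0   -1 ]
  [ 0     0   1   -1 ]
  [ 0     0  -2    2 ]
Add 2 times r3 to r4.
  [ 1  -5/3  0  2/3 ]
  [ 0     1  0   -1 ]
  [ 0     0  1   -1 ]
  [ 0     0  0    0 ]
Add 5/3 times r2 to r1.
  [ 1  0  0  -1 ]
  [ 0  1  0  -1 ]
  [ 0  0  1  -1 ]
  [ 0  0  0   0 ]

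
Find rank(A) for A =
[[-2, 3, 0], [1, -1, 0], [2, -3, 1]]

rank = 3

R1 -> -1/2·R1
  [ 1  -3/2  0 ]
  [ 1    -1  0 ]
  [ 2    -3  1 ]
R2 -> R2 − R1
  [ 1  -3/2  0 ]
  [ 0   1/2  0 ]
  [ 2    -3  1 ]
R3 -> R3 − 2·R1
  [ 1  -3/2  0 ]
  [ 0   1/2  0 ]
  [ 0     0  1 ]
R2 -> 2·R2
  [ 1  -3/2  0 ]
  [ 0     1  0 ]
  [ 0     0  1 ]
R1 -> R1 + 3/2·R2
  [ 1  0  0 ]
  [ 0  1  0 ]
  [ 0  0  1 ]
The reduced form has 3 nonzero rows.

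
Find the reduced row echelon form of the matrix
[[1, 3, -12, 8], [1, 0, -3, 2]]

R2 -> R2 − R1
  [ 1   3  -12   8 ]
  [ 0  -3    9  -6 ]
R2 -> -1/3·R2
  [ 1  3  -12  8 ]
  [ 0  1   -3  2 ]
R1 -> R1 − 3·R2
  [ 1  0  -3  2 ]
  [ 0  1  -3  2 ]

[[1, 0, -3, 2], [0, 1, -3, 2]]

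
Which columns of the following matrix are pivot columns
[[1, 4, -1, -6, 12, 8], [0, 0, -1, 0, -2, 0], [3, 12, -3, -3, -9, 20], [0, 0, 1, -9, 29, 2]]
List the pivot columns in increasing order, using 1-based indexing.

1, 3, 4, 6

ρ3 ← ρ3 − 3·ρ1
  [ 1  4  -1  -6   12   8 ]
  [ 0  0  -1   0   -2   0 ]
  [ 0  0   0  15  -45  -4 ]
  [ 0  0   1  -9   29   2 ]
ρ2 ← -1·ρ2
  [ 1  4  -1  -6   12   8 ]
  [ 0  0   1   0    2   0 ]
  [ 0  0   0  15  -45  -4 ]
  [ 0  0   1  -9   29   2 ]
ρ4 ← ρ4 − ρ2
  [ 1  4  -1  -6   12   8 ]
  [ 0  0   1   0    2   0 ]
  [ 0  0   0  15  -45  -4 ]
  [ 0  0   0  -9   27   2 ]
ρ3 ← 1/15·ρ3
  [ 1  4  -1  -6  12      8 ]
  [ 0  0   1   0   2      0 ]
  [ 0  0   0   1  -3  -4/15 ]
  [ 0  0   0  -9  27      2 ]
ρ4 ← ρ4 + 9·ρ3
  [ 1  4  -1  -6  12      8 ]
  [ 0  0   1   0   2      0 ]
  [ 0  0   0   1  -3  -4/15 ]
  [ 0  0   0   0   0   -2/5 ]
ρ4 ← -5/2·ρ4
  [ 1  4  -1  -6  12      8 ]
  [ 0  0   1   0   2      0 ]
  [ 0  0   0   1  -3  -4/15 ]
  [ 0  0   0   0   0      1 ]
ρ3 ← ρ3 + 4/15·ρ4
  [ 1  4  -1  -6  12  8 ]
  [ 0  0   1   0   2  0 ]
  [ 0  0   0   1  -3  0 ]
  [ 0  0   0   0   0  1 ]
ρ1 ← ρ1 − 8·ρ4
  [ 1  4  -1  -6  12  0 ]
  [ 0  0   1   0   2  0 ]
  [ 0  0   0   1  -3  0 ]
  [ 0  0   0   0   0  1 ]
ρ1 ← ρ1 + 6·ρ3
  [ 1  4  -1  0  -6  0 ]
  [ 0  0   1  0   2  0 ]
  [ 0  0   0  1  -3  0 ]
  [ 0  0   0  0   0  1 ]
ρ1 ← ρ1 + ρ2
  [ 1  4  0  0  -4  0 ]
  [ 0  0  1  0   2  0 ]
  [ 0  0  0  1  -3  0 ]
  [ 0  0  0  0   0  1 ]
Pivot columns are the columns containing a leading 1.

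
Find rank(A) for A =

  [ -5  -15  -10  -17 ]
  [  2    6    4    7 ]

rank = 2

r1 -> -1/5·r1
r2 -> r2 − 2·r1
r2 -> 5·r2
r1 -> r1 − 17/5·r2
The reduced form has 2 nonzero rows.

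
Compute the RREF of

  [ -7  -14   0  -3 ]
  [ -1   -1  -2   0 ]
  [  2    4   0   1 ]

Multiply r1 by -1/7.
  [  1   2   0  3/7 ]
  [ -1  -1  -2    0 ]
  [  2   4   0    1 ]
Add r1 to r2.
  [ 1  2   0  3/7 ]
  [ 0  1  -2  3/7 ]
  [ 2  4   0    1 ]
Subtract 2 times r1 from r3.
  [ 1  2   0  3/7 ]
  [ 0  1  -2  3/7 ]
  [ 0  0   0  1/7 ]
Multiply r3 by 7.
  [ 1  2   0  3/7 ]
  [ 0  1  -2  3/7 ]
  [ 0  0   0    1 ]
Subtract 3/7 times r3 from r2.
  [ 1  2   0  3/7 ]
  [ 0  1  -2    0 ]
  [ 0  0   0    1 ]
Subtract 3/7 times r3 from r1.
  [ 1  2   0  0 ]
  [ 0  1  -2  0 ]
  [ 0  0   0  1 ]
Subtract 2 times r2 from r1.
  [ 1  0   4  0 ]
  [ 0  1  -2  0 ]
  [ 0  0   0  1 ]

[[1, 0, 4, 0], [0, 1, -2, 0], [0, 0, 0, 1]]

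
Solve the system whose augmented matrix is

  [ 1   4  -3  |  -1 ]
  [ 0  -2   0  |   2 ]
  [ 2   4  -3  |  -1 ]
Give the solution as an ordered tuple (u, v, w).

R3 -> R3 − 2·R1
  [ 1   4  -3  |  -1 ]
  [ 0  -2   0  |   2 ]
  [ 0  -4   3  |   1 ]
R2 -> -1/2·R2
  [ 1   4  -3  |  -1 ]
  [ 0   1   0  |  -1 ]
  [ 0  -4   3  |   1 ]
R3 -> R3 + 4·R2
  [ 1  4  -3  |  -1 ]
  [ 0  1   0  |  -1 ]
  [ 0  0   3  |  -3 ]
R3 -> 1/3·R3
  [ 1  4  -3  |  -1 ]
  [ 0  1   0  |  -1 ]
  [ 0  0   1  |  -1 ]
R1 -> R1 + 3·R3
  [ 1  4  0  |  -4 ]
  [ 0  1  0  |  -1 ]
  [ 0  0  1  |  -1 ]
R1 -> R1 − 4·R2
  [ 1  0  0  |   0 ]
  [ 0  1  0  |  -1 ]
  [ 0  0  1  |  -1 ]
Reading off the last column: u = 0, v = -1, w = -1.

(0, -1, -1)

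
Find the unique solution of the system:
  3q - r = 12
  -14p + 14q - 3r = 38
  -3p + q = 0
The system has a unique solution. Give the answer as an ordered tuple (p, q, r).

Form the augmented matrix and row-reduce:
  [   0   3  -1  |  12 ]
  [ -14  14  -3  |  38 ]
  [  -3   1   0  |   0 ]
R1 <=> R2
  [ -14  14  -3  |  38 ]
  [   0   3  -1  |  12 ]
  [  -3   1   0  |   0 ]
R1 ← -1/14·R1
  [  1  -1  3/14  |  -19/7 ]
  [  0   3    -1  |     12 ]
  [ -3   1     0  |      0 ]
R3 ← R3 + 3·R1
  [ 1  -1  3/14  |  -19/7 ]
  [ 0   3    -1  |     12 ]
  [ 0  -2  9/14  |  -57/7 ]
R2 ← 1/3·R2
  [ 1  -1  3/14  |  -19/7 ]
  [ 0   1  -1/3  |      4 ]
  [ 0  -2  9/14  |  -57/7 ]
R3 ← R3 + 2·R2
  [ 1  -1   3/14  |  -19/7 ]
  [ 0   1   -1/3  |      4 ]
  [ 0   0  -1/42  |   -1/7 ]
R3 ← -42·R3
  [ 1  -1  3/14  |  -19/7 ]
  [ 0   1  -1/3  |      4 ]
  [ 0   0     1  |      6 ]
R2 ← R2 + 1/3·R3
  [ 1  -1  3/14  |  -19/7 ]
  [ 0   1     0  |      6 ]
  [ 0   0     1  |      6 ]
R1 ← R1 − 3/14·R3
  [ 1  -1  0  |  -4 ]
  [ 0   1  0  |   6 ]
  [ 0   0  1  |   6 ]
R1 ← R1 + R2
  [ 1  0  0  |  2 ]
  [ 0  1  0  |  6 ]
  [ 0  0  1  |  6 ]
Reading off the last column: p = 2, q = 6, r = 6.

(2, 6, 6)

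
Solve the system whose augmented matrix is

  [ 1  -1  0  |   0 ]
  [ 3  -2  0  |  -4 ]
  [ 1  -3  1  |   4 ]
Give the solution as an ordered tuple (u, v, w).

(-4, -4, -4)

Subtract 3 times R1 from R2.
  [ 1  -1  0  |   0 ]
  [ 0   1  0  |  -4 ]
  [ 1  -3  1  |   4 ]
Subtract R1 from R3.
  [ 1  -1  0  |   0 ]
  [ 0   1  0  |  -4 ]
  [ 0  -2  1  |   4 ]
Add 2 times R2 to R3.
  [ 1  -1  0  |   0 ]
  [ 0   1  0  |  -4 ]
  [ 0   0  1  |  -4 ]
Add R2 to R1.
  [ 1  0  0  |  -4 ]
  [ 0  1  0  |  -4 ]
  [ 0  0  1  |  -4 ]
Reading off the last column: u = -4, v = -4, w = -4.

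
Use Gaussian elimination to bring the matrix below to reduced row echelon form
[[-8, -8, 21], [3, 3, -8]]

ρ1 ← -1/8·ρ1
  [ 1  1  -21/8 ]
  [ 3  3     -8 ]
ρ2 ← ρ2 − 3·ρ1
  [ 1  1  -21/8 ]
  [ 0  0   -1/8 ]
ρ2 ← -8·ρ2
  [ 1  1  -21/8 ]
  [ 0  0      1 ]
ρ1 ← ρ1 + 21/8·ρ2
  [ 1  1  0 ]
  [ 0  0  1 ]

[[1, 1, 0], [0, 0, 1]]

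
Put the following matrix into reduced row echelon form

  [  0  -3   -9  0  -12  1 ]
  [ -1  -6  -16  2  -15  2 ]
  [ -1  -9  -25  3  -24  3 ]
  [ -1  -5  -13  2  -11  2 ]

R1 <-> R2
  [ -1  -6  -16  2  -15  2 ]
  [  0  -3   -9  0  -12  1 ]
  [ -1  -9  -25  3  -24  3 ]
  [ -1  -5  -13  2  -11  2 ]
R1 ← -1·R1
  [  1   6   16  -2   15  -2 ]
  [  0  -3   -9   0  -12   1 ]
  [ -1  -9  -25   3  -24   3 ]
  [ -1  -5  -13   2  -11   2 ]
R3 ← R3 + R1
  [  1   6   16  -2   15  -2 ]
  [  0  -3   -9   0  -12   1 ]
  [  0  -3   -9   1   -9   1 ]
  [ -1  -5  -13   2  -11   2 ]
R4 ← R4 + R1
  [ 1   6  16  -2   15  -2 ]
  [ 0  -3  -9   0  -12   1 ]
  [ 0  -3  -9   1   -9   1 ]
  [ 0   1   3   0    4   0 ]
R2 ← -1/3·R2
  [ 1   6  16  -2  15    -2 ]
  [ 0   1   3   0   4  -1/3 ]
  [ 0  -3  -9   1  -9     1 ]
  [ 0   1   3   0   4     0 ]
R3 ← R3 + 3·R2
  [ 1  6  16  -2  15    -2 ]
  [ 0  1   3   0   4  -1/3 ]
  [ 0  0   0   1   3     0 ]
  [ 0  1   3   0   4     0 ]
R4 ← R4 − R2
  [ 1  6  16  -2  15    -2 ]
  [ 0  1   3   0   4  -1/3 ]
  [ 0  0   0   1   3     0 ]
  [ 0  0   0   0   0   1/3 ]
R4 ← 3·R4
  [ 1  6  16  -2  15    -2 ]
  [ 0  1   3   0   4  -1/3 ]
  [ 0  0   0   1   3     0 ]
  [ 0  0   0   0   0     1 ]
R2 ← R2 + 1/3·R4
  [ 1  6  16  -2  15  -2 ]
  [ 0  1   3   0   4   0 ]
  [ 0  0   0   1   3   0 ]
  [ 0  0   0   0   0   1 ]
R1 ← R1 + 2·R4
  [ 1  6  16  -2  15  0 ]
  [ 0  1   3   0   4  0 ]
  [ 0  0   0   1   3  0 ]
  [ 0  0   0   0   0  1 ]
R1 ← R1 + 2·R3
  [ 1  6  16  0  21  0 ]
  [ 0  1   3  0   4  0 ]
  [ 0  0   0  1   3  0 ]
  [ 0  0   0  0   0  1 ]
R1 ← R1 − 6·R2
  [ 1  0  -2  0  -3  0 ]
  [ 0  1   3  0   4  0 ]
  [ 0  0   0  1   3  0 ]
  [ 0  0   0  0   0  1 ]

[[1, 0, -2, 0, -3, 0], [0, 1, 3, 0, 4, 0], [0, 0, 0, 1, 3, 0], [0, 0, 0, 0, 0, 1]]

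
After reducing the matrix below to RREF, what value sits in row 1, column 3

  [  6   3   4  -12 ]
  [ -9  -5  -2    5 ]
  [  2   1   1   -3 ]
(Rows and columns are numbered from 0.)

R1 := 1/6·R1
  [  1  1/2  2/3  -2 ]
  [ -9   -5   -2   5 ]
  [  2    1    1  -3 ]
R2 := R2 + 9·R1
  [ 1   1/2  2/3   -2 ]
  [ 0  -1/2    4  -13 ]
  [ 2     1    1   -3 ]
R3 := R3 − 2·R1
  [ 1   1/2   2/3   -2 ]
  [ 0  -1/2     4  -13 ]
  [ 0     0  -1/3    1 ]
R2 := -2·R2
  [ 1  1/2   2/3  -2 ]
  [ 0    1    -8  26 ]
  [ 0    0  -1/3   1 ]
R3 := -3·R3
  [ 1  1/2  2/3  -2 ]
  [ 0    1   -8  26 ]
  [ 0    0    1  -3 ]
R2 := R2 + 8·R3
  [ 1  1/2  2/3  -2 ]
  [ 0    1    0   2 ]
  [ 0    0    1  -3 ]
R1 := R1 − 2/3·R3
  [ 1  1/2  0   0 ]
  [ 0    1  0   2 ]
  [ 0    0  1  -3 ]
R1 := R1 − 1/2·R2
  [ 1  0  0  -1 ]
  [ 0  1  0   2 ]
  [ 0  0  1  -3 ]

2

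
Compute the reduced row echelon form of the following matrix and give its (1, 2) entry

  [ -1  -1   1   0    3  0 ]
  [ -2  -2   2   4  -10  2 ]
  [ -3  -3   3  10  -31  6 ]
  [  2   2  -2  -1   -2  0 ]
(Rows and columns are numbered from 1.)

r1 ← -1·r1
r2 ← r2 + 2·r1
r3 ← r3 + 3·r1
r4 ← r4 − 2·r1
r2 ← 1/4·r2
r3 ← r3 − 10·r2
r4 ← r4 + r2
r4 ← r4 − 1/2·r3
r2 ← r2 − 1/2·r3

1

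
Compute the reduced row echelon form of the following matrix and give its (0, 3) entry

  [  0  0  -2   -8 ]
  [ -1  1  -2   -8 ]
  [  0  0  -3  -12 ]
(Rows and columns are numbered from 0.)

0

R1 <-> R2
R1 ← -1·R1
R2 ← -1/2·R2
R3 ← R3 + 3·R2
R1 ← R1 − 2·R2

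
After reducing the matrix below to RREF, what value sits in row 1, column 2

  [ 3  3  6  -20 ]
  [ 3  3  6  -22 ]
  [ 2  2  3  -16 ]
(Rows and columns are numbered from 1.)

ρ1 ← 1/3·ρ1
  [ 1  1  2  -20/3 ]
  [ 3  3  6    -22 ]
  [ 2  2  3    -16 ]
ρ2 ← ρ2 − 3·ρ1
  [ 1  1  2  -20/3 ]
  [ 0  0  0     -2 ]
  [ 2  2  3    -16 ]
ρ3 ← ρ3 − 2·ρ1
  [ 1  1   2  -20/3 ]
  [ 0  0   0     -2 ]
  [ 0  0  -1   -8/3 ]
ρ2 ↔ ρ3
  [ 1  1   2  -20/3 ]
  [ 0  0  -1   -8/3 ]
  [ 0  0   0     -2 ]
ρ2 ← -1·ρ2
  [ 1  1  2  -20/3 ]
  [ 0  0  1    8/3 ]
  [ 0  0  0     -2 ]
ρ3 ← -1/2·ρ3
  [ 1  1  2  -20/3 ]
  [ 0  0  1    8/3 ]
  [ 0  0  0      1 ]
ρ2 ← ρ2 − 8/3·ρ3
  [ 1  1  2  -20/3 ]
  [ 0  0  1      0 ]
  [ 0  0  0      1 ]
ρ1 ← ρ1 + 20/3·ρ3
  [ 1  1  2  0 ]
  [ 0  0  1  0 ]
  [ 0  0  0  1 ]
ρ1 ← ρ1 − 2·ρ2
  [ 1  1  0  0 ]
  [ 0  0  1  0 ]
  [ 0  0  0  1 ]

1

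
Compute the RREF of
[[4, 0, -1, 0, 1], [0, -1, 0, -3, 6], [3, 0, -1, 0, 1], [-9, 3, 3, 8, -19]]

Multiply R1 by 1/4.
  [  1   0  -1/4   0  1/4 ]
  [  0  -1     0  -3    6 ]
  [  3   0    -1   0    1 ]
  [ -9   3     3   8  -19 ]
Subtract 3 times R1 from R3.
  [  1   0  -1/4   0  1/4 ]
  [  0  -1     0  -3    6 ]
  [  0   0  -1/4   0  1/4 ]
  [ -9   3     3   8  -19 ]
Add 9 times R1 to R4.
  [ 1   0  -1/4   0    1/4 ]
  [ 0  -1     0  -3      6 ]
  [ 0   0  -1/4   0    1/4 ]
  [ 0   3   3/4   8  -67/4 ]
Multiply R2 by -1.
  [ 1  0  -1/4  0    1/4 ]
  [ 0  1     0  3     -6 ]
  [ 0  0  -1/4  0    1/4 ]
  [ 0  3   3/4  8  -67/4 ]
Subtract 3 times R2 from R4.
  [ 1  0  -1/4   0  1/4 ]
  [ 0  1     0   3   -6 ]
  [ 0  0  -1/4   0  1/4 ]
  [ 0  0   3/4  -1  5/4 ]
Multiply R3 by -4.
  [ 1  0  -1/4   0  1/4 ]
  [ 0  1     0   3   -6 ]
  [ 0  0     1   0   -1 ]
  [ 0  0   3/4  -1  5/4 ]
Subtract 3/4 times R3 from R4.
  [ 1  0  -1/4   0  1/4 ]
  [ 0  1     0   3   -6 ]
  [ 0  0     1   0   -1 ]
  [ 0  0     0  -1    2 ]
Multiply R4 by -1.
  [ 1  0  -1/4  0  1/4 ]
  [ 0  1     0  3   -6 ]
  [ 0  0     1  0   -1 ]
  [ 0  0     0  1   -2 ]
Subtract 3 times R4 from R2.
  [ 1  0  -1/4  0  1/4 ]
  [ 0  1     0  0    0 ]
  [ 0  0     1  0   -1 ]
  [ 0  0     0  1   -2 ]
Add 1/4 times R3 to R1.
  [ 1  0  0  0   0 ]
  [ 0  1  0  0   0 ]
  [ 0  0  1  0  -1 ]
  [ 0  0  0  1  -2 ]

[[1, 0, 0, 0, 0], [0, 1, 0, 0, 0], [0, 0, 1, 0, -1], [0, 0, 0, 1, -2]]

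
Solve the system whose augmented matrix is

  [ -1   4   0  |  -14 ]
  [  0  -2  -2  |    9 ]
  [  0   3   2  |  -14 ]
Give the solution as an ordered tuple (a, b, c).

(-6, -5, 1/2)

R1 ← -1·R1
  [ 1  -4   0  |   14 ]
  [ 0  -2  -2  |    9 ]
  [ 0   3   2  |  -14 ]
R2 ← -1/2·R2
  [ 1  -4  0  |    14 ]
  [ 0   1  1  |  -9/2 ]
  [ 0   3  2  |   -14 ]
R3 ← R3 − 3·R2
  [ 1  -4   0  |    14 ]
  [ 0   1   1  |  -9/2 ]
  [ 0   0  -1  |  -1/2 ]
R3 ← -1·R3
  [ 1  -4  0  |    14 ]
  [ 0   1  1  |  -9/2 ]
  [ 0   0  1  |   1/2 ]
R2 ← R2 − R3
  [ 1  -4  0  |   14 ]
  [ 0   1  0  |   -5 ]
  [ 0   0  1  |  1/2 ]
R1 ← R1 + 4·R2
  [ 1  0  0  |   -6 ]
  [ 0  1  0  |   -5 ]
  [ 0  0  1  |  1/2 ]
Reading off the last column: a = -6, b = -5, c = 1/2.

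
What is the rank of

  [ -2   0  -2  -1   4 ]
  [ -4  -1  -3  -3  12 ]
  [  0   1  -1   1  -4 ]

rank = 2

ρ1 → -1/2·ρ1
  [  1   0   1  1/2  -2 ]
  [ -4  -1  -3   -3  12 ]
  [  0   1  -1    1  -4 ]
ρ2 → ρ2 + 4·ρ1
  [ 1   0   1  1/2  -2 ]
  [ 0  -1   1   -1   4 ]
  [ 0   1  -1    1  -4 ]
ρ2 → -1·ρ2
  [ 1  0   1  1/2  -2 ]
  [ 0  1  -1    1  -4 ]
  [ 0  1  -1    1  -4 ]
ρ3 → ρ3 − ρ2
  [ 1  0   1  1/2  -2 ]
  [ 0  1  -1    1  -4 ]
  [ 0  0   0    0   0 ]
The reduced form has 2 nonzero rows.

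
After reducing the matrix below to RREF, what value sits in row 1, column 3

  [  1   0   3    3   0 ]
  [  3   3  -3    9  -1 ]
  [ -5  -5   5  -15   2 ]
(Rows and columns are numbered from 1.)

3

Subtract 3 times R1 from R2.
  [  1   0    3    3   0 ]
  [  0   3  -12    0  -1 ]
  [ -5  -5    5  -15   2 ]
Add 5 times R1 to R3.
  [ 1   0    3  3   0 ]
  [ 0   3  -12  0  -1 ]
  [ 0  -5   20  0   2 ]
Multiply R2 by 1/3.
  [ 1   0   3  3     0 ]
  [ 0   1  -4  0  -1/3 ]
  [ 0  -5  20  0     2 ]
Add 5 times R2 to R3.
  [ 1  0   3  3     0 ]
  [ 0  1  -4  0  -1/3 ]
  [ 0  0   0  0   1/3 ]
Multiply R3 by 3.
  [ 1  0   3  3     0 ]
  [ 0  1  -4  0  -1/3 ]
  [ 0  0   0  0     1 ]
Add 1/3 times R3 to R2.
  [ 1  0   3  3  0 ]
  [ 0  1  -4  0  0 ]
  [ 0  0   0  0  1 ]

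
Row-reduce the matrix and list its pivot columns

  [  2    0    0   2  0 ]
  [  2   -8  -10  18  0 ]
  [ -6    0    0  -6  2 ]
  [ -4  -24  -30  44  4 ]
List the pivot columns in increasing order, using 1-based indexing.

1, 2, 5

Multiply R1 by 1/2.
Subtract 2 times R1 from R2.
Add 6 times R1 to R3.
Add 4 times R1 to R4.
Multiply R2 by -1/8.
Add 24 times R2 to R4.
Multiply R3 by 1/2.
Subtract 4 times R3 from R4.
Pivot columns are the columns containing a leading 1.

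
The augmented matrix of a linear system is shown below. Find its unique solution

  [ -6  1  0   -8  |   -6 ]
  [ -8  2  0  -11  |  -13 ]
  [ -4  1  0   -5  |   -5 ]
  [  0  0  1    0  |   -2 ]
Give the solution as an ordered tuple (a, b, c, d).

ρ1 := -1/6·ρ1
  [  1  -1/6  0  4/3  |    1 ]
  [ -8     2  0  -11  |  -13 ]
  [ -4     1  0   -5  |   -5 ]
  [  0     0  1    0  |   -2 ]
ρ2 := ρ2 + 8·ρ1
  [  1  -1/6  0   4/3  |   1 ]
  [  0   2/3  0  -1/3  |  -5 ]
  [ -4     1  0    -5  |  -5 ]
  [  0     0  1     0  |  -2 ]
ρ3 := ρ3 + 4·ρ1
  [ 1  -1/6  0   4/3  |   1 ]
  [ 0   2/3  0  -1/3  |  -5 ]
  [ 0   1/3  0   1/3  |  -1 ]
  [ 0     0  1     0  |  -2 ]
ρ2 := 3/2·ρ2
  [ 1  -1/6  0   4/3  |      1 ]
  [ 0     1  0  -1/2  |  -15/2 ]
  [ 0   1/3  0   1/3  |     -1 ]
  [ 0     0  1     0  |     -2 ]
ρ3 := ρ3 − 1/3·ρ2
  [ 1  -1/6  0   4/3  |      1 ]
  [ 0     1  0  -1/2  |  -15/2 ]
  [ 0     0  0   1/2  |    3/2 ]
  [ 0     0  1     0  |     -2 ]
ρ3 ↔ ρ4
  [ 1  -1/6  0   4/3  |      1 ]
  [ 0     1  0  -1/2  |  -15/2 ]
  [ 0     0  1     0  |     -2 ]
  [ 0     0  0   1/2  |    3/2 ]
ρ4 := 2·ρ4
  [ 1  -1/6  0   4/3  |      1 ]
  [ 0     1  0  -1/2  |  -15/2 ]
  [ 0     0  1     0  |     -2 ]
  [ 0     0  0     1  |      3 ]
ρ2 := ρ2 + 1/2·ρ4
  [ 1  -1/6  0  4/3  |   1 ]
  [ 0     1  0    0  |  -6 ]
  [ 0     0  1    0  |  -2 ]
  [ 0     0  0    1  |   3 ]
ρ1 := ρ1 − 4/3·ρ4
  [ 1  -1/6  0  0  |  -3 ]
  [ 0     1  0  0  |  -6 ]
  [ 0     0  1  0  |  -2 ]
  [ 0     0  0  1  |   3 ]
ρ1 := ρ1 + 1/6·ρ2
  [ 1  0  0  0  |  -4 ]
  [ 0  1  0  0  |  -6 ]
  [ 0  0  1  0  |  -2 ]
  [ 0  0  0  1  |   3 ]
Reading off the last column: a = -4, b = -6, c = -2, d = 3.

(-4, -6, -2, 3)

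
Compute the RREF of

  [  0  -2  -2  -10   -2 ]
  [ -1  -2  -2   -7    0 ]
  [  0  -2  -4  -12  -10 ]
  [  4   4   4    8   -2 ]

R1 ↔ R2
  [ -1  -2  -2   -7    0 ]
  [  0  -2  -2  -10   -2 ]
  [  0  -2  -4  -12  -10 ]
  [  4   4   4    8   -2 ]
R1 ← -1·R1
  [ 1   2   2    7    0 ]
  [ 0  -2  -2  -10   -2 ]
  [ 0  -2  -4  -12  -10 ]
  [ 4   4   4    8   -2 ]
R4 ← R4 − 4·R1
  [ 1   2   2    7    0 ]
  [ 0  -2  -2  -10   -2 ]
  [ 0  -2  -4  -12  -10 ]
  [ 0  -4  -4  -20   -2 ]
R2 ← -1/2·R2
  [ 1   2   2    7    0 ]
  [ 0   1   1    5    1 ]
  [ 0  -2  -4  -12  -10 ]
  [ 0  -4  -4  -20   -2 ]
R3 ← R3 + 2·R2
  [ 1   2   2    7   0 ]
  [ 0   1   1    5   1 ]
  [ 0   0  -2   -2  -8 ]
  [ 0  -4  -4  -20  -2 ]
R4 ← R4 + 4·R2
  [ 1  2   2   7   0 ]
  [ 0  1   1   5   1 ]
  [ 0  0  -2  -2  -8 ]
  [ 0  0   0   0   2 ]
R3 ← -1/2·R3
  [ 1  2  2  7  0 ]
  [ 0  1  1  5  1 ]
  [ 0  0  1  1  4 ]
  [ 0  0  0  0  2 ]
R4 ← 1/2·R4
  [ 1  2  2  7  0 ]
  [ 0  1  1  5  1 ]
  [ 0  0  1  1  4 ]
  [ 0  0  0  0  1 ]
R3 ← R3 − 4·R4
  [ 1  2  2  7  0 ]
  [ 0  1  1  5  1 ]
  [ 0  0  1  1  0 ]
  [ 0  0  0  0  1 ]
R2 ← R2 − R4
  [ 1  2  2  7  0 ]
  [ 0  1  1  5  0 ]
  [ 0  0  1  1  0 ]
  [ 0  0  0  0  1 ]
R2 ← R2 − R3
  [ 1  2  2  7  0 ]
  [ 0  1  0  4  0 ]
  [ 0  0  1  1  0 ]
  [ 0  0  0  0  1 ]
R1 ← R1 − 2·R3
  [ 1  2  0  5  0 ]
  [ 0  1  0  4  0 ]
  [ 0  0  1  1  0 ]
  [ 0  0  0  0  1 ]
R1 ← R1 − 2·R2
  [ 1  0  0  -3  0 ]
  [ 0  1  0   4  0 ]
  [ 0  0  1   1  0 ]
  [ 0  0  0   0  1 ]

[[1, 0, 0, -3, 0], [0, 1, 0, 4, 0], [0, 0, 1, 1, 0], [0, 0, 0, 0, 1]]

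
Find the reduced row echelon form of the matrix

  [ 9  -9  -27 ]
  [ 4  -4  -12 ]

r1 ← 1/9·r1
r2 ← r2 − 4·r1

[[1, -1, -3], [0, 0, 0]]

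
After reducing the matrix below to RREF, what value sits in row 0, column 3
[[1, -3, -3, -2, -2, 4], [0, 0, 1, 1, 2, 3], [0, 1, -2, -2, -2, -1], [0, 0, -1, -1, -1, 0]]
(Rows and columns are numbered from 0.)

1

R2 <-> R3
  [ 1  -3  -3  -2  -2   4 ]
  [ 0   1  -2  -2  -2  -1 ]
  [ 0   0   1   1   2   3 ]
  [ 0   0  -1  -1  -1   0 ]
R4 ← R4 + R3
  [ 1  -3  -3  -2  -2   4 ]
  [ 0   1  -2  -2  -2  -1 ]
  [ 0   0   1   1   2   3 ]
  [ 0   0   0   0   1   3 ]
R3 ← R3 − 2·R4
  [ 1  -3  -3  -2  -2   4 ]
  [ 0   1  -2  -2  -2  -1 ]
  [ 0   0   1   1   0  -3 ]
  [ 0   0   0   0   1   3 ]
R2 ← R2 + 2·R4
  [ 1  -3  -3  -2  -2   4 ]
  [ 0   1  -2  -2   0   5 ]
  [ 0   0   1   1   0  -3 ]
  [ 0   0   0   0   1   3 ]
R1 ← R1 + 2·R4
  [ 1  -3  -3  -2  0  10 ]
  [ 0   1  -2  -2  0   5 ]
  [ 0   0   1   1  0  -3 ]
  [ 0   0   0   0  1   3 ]
R2 ← R2 + 2·R3
  [ 1  -3  -3  -2  0  10 ]
  [ 0   1   0   0  0  -1 ]
  [ 0   0   1   1  0  -3 ]
  [ 0   0   0   0  1   3 ]
R1 ← R1 + 3·R3
  [ 1  -3  0  1  0   1 ]
  [ 0   1  0  0  0  -1 ]
  [ 0   0  1  1  0  -3 ]
  [ 0   0  0  0  1   3 ]
R1 ← R1 + 3·R2
  [ 1  0  0  1  0  -2 ]
  [ 0  1  0  0  0  -1 ]
  [ 0  0  1  1  0  -3 ]
  [ 0  0  0  0  1   3 ]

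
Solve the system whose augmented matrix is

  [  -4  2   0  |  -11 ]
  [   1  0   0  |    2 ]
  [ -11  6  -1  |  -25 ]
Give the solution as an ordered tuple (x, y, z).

Multiply r1 by -1/4.
Subtract r1 from r2.
Add 11 times r1 to r3.
Multiply r2 by 2.
Subtract 1/2 times r2 from r3.
Multiply r3 by -1.
Add 1/2 times r2 to r1.
Reading off the last column: x = 2, y = -3/2, z = -6.

(2, -3/2, -6)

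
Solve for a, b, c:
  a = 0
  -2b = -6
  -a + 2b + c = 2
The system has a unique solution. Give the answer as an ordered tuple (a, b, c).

Form the augmented matrix and row-reduce:
  [  1   0  0  |   0 ]
  [  0  -2  0  |  -6 ]
  [ -1   2  1  |   2 ]
Add R1 to R3.
  [ 1   0  0  |   0 ]
  [ 0  -2  0  |  -6 ]
  [ 0   2  1  |   2 ]
Multiply R2 by -1/2.
  [ 1  0  0  |  0 ]
  [ 0  1  0  |  3 ]
  [ 0  2  1  |  2 ]
Subtract 2 times R2 from R3.
  [ 1  0  0  |   0 ]
  [ 0  1  0  |   3 ]
  [ 0  0  1  |  -4 ]
Reading off the last column: a = 0, b = 3, c = -4.

(0, 3, -4)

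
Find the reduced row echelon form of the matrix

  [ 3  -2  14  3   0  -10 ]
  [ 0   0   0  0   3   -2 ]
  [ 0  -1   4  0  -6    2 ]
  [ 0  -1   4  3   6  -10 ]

[[1, 0, 2, 0, 0, -2/3], [0, 1, -4, 0, 0, 2], [0, 0, 0, 1, 0, -4/3], [0, 0, 0, 0, 1, -2/3]]

ρ1 ← 1/3·ρ1
  [ 1  -2/3  14/3  1   0  -10/3 ]
  [ 0     0     0  0   3     -2 ]
  [ 0    -1     4  0  -6      2 ]
  [ 0    -1     4  3   6    -10 ]
ρ2 <=> ρ3
  [ 1  -2/3  14/3  1   0  -10/3 ]
  [ 0    -1     4  0  -6      2 ]
  [ 0     0     0  0   3     -2 ]
  [ 0    -1     4  3   6    -10 ]
ρ2 ← -1·ρ2
  [ 1  -2/3  14/3  1  0  -10/3 ]
  [ 0     1    -4  0  6     -2 ]
  [ 0     0     0  0  3     -2 ]
  [ 0    -1     4  3  6    -10 ]
ρ4 ← ρ4 + ρ2
  [ 1  -2/3  14/3  1   0  -10/3 ]
  [ 0     1    -4  0   6     -2 ]
  [ 0     0     0  0   3     -2 ]
  [ 0     0     0  3  12    -12 ]
ρ3 <=> ρ4
  [ 1  -2/3  14/3  1   0  -10/3 ]
  [ 0     1    -4  0   6     -2 ]
  [ 0     0     0  3  12    -12 ]
  [ 0     0     0  0   3     -2 ]
ρ3 ← 1/3·ρ3
  [ 1  -2/3  14/3  1  0  -10/3 ]
  [ 0     1    -4  0  6     -2 ]
  [ 0     0     0  1  4     -4 ]
  [ 0     0     0  0  3     -2 ]
ρ4 ← 1/3·ρ4
  [ 1  -2/3  14/3  1  0  -10/3 ]
  [ 0     1    -4  0  6     -2 ]
  [ 0     0     0  1  4     -4 ]
  [ 0     0     0  0  1   -2/3 ]
ρ3 ← ρ3 − 4·ρ4
  [ 1  -2/3  14/3  1  0  -10/3 ]
  [ 0     1    -4  0  6     -2 ]
  [ 0     0     0  1  0   -4/3 ]
  [ 0     0     0  0  1   -2/3 ]
ρ2 ← ρ2 − 6·ρ4
  [ 1  -2/3  14/3  1  0  -10/3 ]
  [ 0     1    -4  0  0      2 ]
  [ 0     0     0  1  0   -4/3 ]
  [ 0     0     0  0  1   -2/3 ]
ρ1 ← ρ1 − ρ3
  [ 1  -2/3  14/3  0  0    -2 ]
  [ 0     1    -4  0  0     2 ]
  [ 0     0     0  1  0  -4/3 ]
  [ 0     0     0  0  1  -2/3 ]
ρ1 ← ρ1 + 2/3·ρ2
  [ 1  0   2  0  0  -2/3 ]
  [ 0  1  -4  0  0     2 ]
  [ 0  0   0  1  0  -4/3 ]
  [ 0  0   0  0  1  -2/3 ]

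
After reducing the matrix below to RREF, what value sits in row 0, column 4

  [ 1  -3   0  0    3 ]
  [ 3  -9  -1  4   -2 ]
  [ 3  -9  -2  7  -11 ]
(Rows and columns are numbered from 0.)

ρ2 -> ρ2 − 3·ρ1
  [ 1  -3   0  0    3 ]
  [ 0   0  -1  4  -11 ]
  [ 3  -9  -2  7  -11 ]
ρ3 -> ρ3 − 3·ρ1
  [ 1  -3   0  0    3 ]
  [ 0   0  -1  4  -11 ]
  [ 0   0  -2  7  -20 ]
ρ2 -> -1·ρ2
  [ 1  -3   0   0    3 ]
  [ 0   0   1  -4   11 ]
  [ 0   0  -2   7  -20 ]
ρ3 -> ρ3 + 2·ρ2
  [ 1  -3  0   0   3 ]
  [ 0   0  1  -4  11 ]
  [ 0   0  0  -1   2 ]
ρ3 -> -1·ρ3
  [ 1  -3  0   0   3 ]
  [ 0   0  1  -4  11 ]
  [ 0   0  0   1  -2 ]
ρ2 -> ρ2 + 4·ρ3
  [ 1  -3  0  0   3 ]
  [ 0   0  1  0   3 ]
  [ 0   0  0  1  -2 ]

3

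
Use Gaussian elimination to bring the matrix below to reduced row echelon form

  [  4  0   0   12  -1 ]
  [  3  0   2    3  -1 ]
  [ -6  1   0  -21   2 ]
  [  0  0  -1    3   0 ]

R1 := 1/4·R1
  [  1  0   0    3  -1/4 ]
  [  3  0   2    3    -1 ]
  [ -6  1   0  -21     2 ]
  [  0  0  -1    3     0 ]
R2 := R2 − 3·R1
  [  1  0   0    3  -1/4 ]
  [  0  0   2   -6  -1/4 ]
  [ -6  1   0  -21     2 ]
  [  0  0  -1    3     0 ]
R3 := R3 + 6·R1
  [ 1  0   0   3  -1/4 ]
  [ 0  0   2  -6  -1/4 ]
  [ 0  1   0  -3   1/2 ]
  [ 0  0  -1   3     0 ]
R2 <-> R3
  [ 1  0   0   3  -1/4 ]
  [ 0  1   0  -3   1/2 ]
  [ 0  0   2  -6  -1/4 ]
  [ 0  0  -1   3     0 ]
R3 := 1/2·R3
  [ 1  0   0   3  -1/4 ]
  [ 0  1   0  -3   1/2 ]
  [ 0  0   1  -3  -1/8 ]
  [ 0  0  -1   3     0 ]
R4 := R4 + R3
  [ 1  0  0   3  -1/4 ]
  [ 0  1  0  -3   1/2 ]
  [ 0  0  1  -3  -1/8 ]
  [ 0  0  0   0  -1/8 ]
R4 := -8·R4
  [ 1  0  0   3  -1/4 ]
  [ 0  1  0  -3   1/2 ]
  [ 0  0  1  -3  -1/8 ]
  [ 0  0  0   0     1 ]
R3 := R3 + 1/8·R4
  [ 1  0  0   3  -1/4 ]
  [ 0  1  0  -3   1/2 ]
  [ 0  0  1  -3     0 ]
  [ 0  0  0   0     1 ]
R2 := R2 − 1/2·R4
  [ 1  0  0   3  -1/4 ]
  [ 0  1  0  -3     0 ]
  [ 0  0  1  -3     0 ]
  [ 0  0  0   0     1 ]
R1 := R1 + 1/4·R4
  [ 1  0  0   3  0 ]
  [ 0  1  0  -3  0 ]
  [ 0  0  1  -3  0 ]
  [ 0  0  0   0  1 ]

[[1, 0, 0, 3, 0], [0, 1, 0, -3, 0], [0, 0, 1, -3, 0], [0, 0, 0, 0, 1]]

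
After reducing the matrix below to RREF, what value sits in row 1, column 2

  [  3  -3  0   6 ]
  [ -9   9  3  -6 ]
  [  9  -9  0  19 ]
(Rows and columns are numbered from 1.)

-1

R1 → 1/3·R1
  [  1  -1  0   2 ]
  [ -9   9  3  -6 ]
  [  9  -9  0  19 ]
R2 → R2 + 9·R1
  [ 1  -1  0   2 ]
  [ 0   0  3  12 ]
  [ 9  -9  0  19 ]
R3 → R3 − 9·R1
  [ 1  -1  0   2 ]
  [ 0   0  3  12 ]
  [ 0   0  0   1 ]
R2 → 1/3·R2
  [ 1  -1  0  2 ]
  [ 0   0  1  4 ]
  [ 0   0  0  1 ]
R2 → R2 − 4·R3
  [ 1  -1  0  2 ]
  [ 0   0  1  0 ]
  [ 0   0  0  1 ]
R1 → R1 − 2·R3
  [ 1  -1  0  0 ]
  [ 0   0  1  0 ]
  [ 0   0  0  1 ]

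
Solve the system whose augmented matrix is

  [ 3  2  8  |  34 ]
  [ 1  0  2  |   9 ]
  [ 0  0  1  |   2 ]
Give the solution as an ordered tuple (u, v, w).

R1 -> 1/3·R1
  [ 1  2/3  8/3  |  34/3 ]
  [ 1    0    2  |     9 ]
  [ 0    0    1  |     2 ]
R2 -> R2 − R1
  [ 1   2/3   8/3  |  34/3 ]
  [ 0  -2/3  -2/3  |  -7/3 ]
  [ 0     0     1  |     2 ]
R2 -> -3/2·R2
  [ 1  2/3  8/3  |  34/3 ]
  [ 0    1    1  |   7/2 ]
  [ 0    0    1  |     2 ]
R2 -> R2 − R3
  [ 1  2/3  8/3  |  34/3 ]
  [ 0    1    0  |   3/2 ]
  [ 0    0    1  |     2 ]
R1 -> R1 − 8/3·R3
  [ 1  2/3  0  |    6 ]
  [ 0    1  0  |  3/2 ]
  [ 0    0  1  |    2 ]
R1 -> R1 − 2/3·R2
  [ 1  0  0  |    5 ]
  [ 0  1  0  |  3/2 ]
  [ 0  0  1  |    2 ]
Reading off the last column: u = 5, v = 3/2, w = 2.

(5, 3/2, 2)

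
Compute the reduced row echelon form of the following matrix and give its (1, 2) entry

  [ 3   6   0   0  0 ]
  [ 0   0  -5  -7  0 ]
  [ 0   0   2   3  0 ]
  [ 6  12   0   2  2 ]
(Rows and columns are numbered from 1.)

2

Multiply R1 by 1/3.
  [ 1   2   0   0  0 ]
  [ 0   0  -5  -7  0 ]
  [ 0   0   2   3  0 ]
  [ 6  12   0   2  2 ]
Subtract 6 times R1 from R4.
  [ 1  2   0   0  0 ]
  [ 0  0  -5  -7  0 ]
  [ 0  0   2   3  0 ]
  [ 0  0   0   2  2 ]
Multiply R2 by -1/5.
  [ 1  2  0    0  0 ]
  [ 0  0  1  7/5  0 ]
  [ 0  0  2    3  0 ]
  [ 0  0  0    2  2 ]
Subtract 2 times R2 from R3.
  [ 1  2  0    0  0 ]
  [ 0  0  1  7/5  0 ]
  [ 0  0  0  1/5  0 ]
  [ 0  0  0    2  2 ]
Multiply R3 by 5.
  [ 1  2  0    0  0 ]
  [ 0  0  1  7/5  0 ]
  [ 0  0  0    1  0 ]
  [ 0  0  0    2  2 ]
Subtract 2 times R3 from R4.
  [ 1  2  0    0  0 ]
  [ 0  0  1  7/5  0 ]
  [ 0  0  0    1  0 ]
  [ 0  0  0    0  2 ]
Multiply R4 by 1/2.
  [ 1  2  0    0  0 ]
  [ 0  0  1  7/5  0 ]
  [ 0  0  0    1  0 ]
  [ 0  0  0    0  1 ]
Subtract 7/5 times R3 from R2.
  [ 1  2  0  0  0 ]
  [ 0  0  1  0  0 ]
  [ 0  0  0  1  0 ]
  [ 0  0  0  0  1 ]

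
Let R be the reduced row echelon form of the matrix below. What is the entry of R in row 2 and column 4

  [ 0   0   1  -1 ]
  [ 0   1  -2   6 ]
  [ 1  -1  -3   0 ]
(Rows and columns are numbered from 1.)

R1 <=> R3
R2 -> R2 + 2·R3
R1 -> R1 + 3·R3
R1 -> R1 + R2

4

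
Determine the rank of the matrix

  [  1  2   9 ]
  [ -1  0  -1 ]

rank = 2

r2 -> r2 + r1
  [ 1  2  9 ]
  [ 0  2  8 ]
r2 -> 1/2·r2
  [ 1  2  9 ]
  [ 0  1  4 ]
r1 -> r1 − 2·r2
  [ 1  0  1 ]
  [ 0  1  4 ]
The reduced form has 2 nonzero rows.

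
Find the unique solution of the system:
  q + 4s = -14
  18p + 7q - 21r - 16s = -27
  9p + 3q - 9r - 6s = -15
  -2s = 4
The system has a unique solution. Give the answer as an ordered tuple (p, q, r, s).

(-4/3, -6, -1/3, -2)

Form the augmented matrix and row-reduce:
  [  0  1    0    4  |  -14 ]
  [ 18  7  -21  -16  |  -27 ]
  [  9  3   -9   -6  |  -15 ]
  [  0  0    0   -2  |    4 ]
ρ1 <=> ρ2
  [ 18  7  -21  -16  |  -27 ]
  [  0  1    0    4  |  -14 ]
  [  9  3   -9   -6  |  -15 ]
  [  0  0    0   -2  |    4 ]
ρ1 ← 1/18·ρ1
  [ 1  7/18  -7/6  -8/9  |  -3/2 ]
  [ 0     1     0     4  |   -14 ]
  [ 9     3    -9    -6  |   -15 ]
  [ 0     0     0    -2  |     4 ]
ρ3 ← ρ3 − 9·ρ1
  [ 1  7/18  -7/6  -8/9  |  -3/2 ]
  [ 0     1     0     4  |   -14 ]
  [ 0  -1/2   3/2     2  |  -3/2 ]
  [ 0     0     0    -2  |     4 ]
ρ3 ← ρ3 + 1/2·ρ2
  [ 1  7/18  -7/6  -8/9  |   -3/2 ]
  [ 0     1     0     4  |    -14 ]
  [ 0     0   3/2     4  |  -17/2 ]
  [ 0     0     0    -2  |      4 ]
ρ3 ← 2/3·ρ3
  [ 1  7/18  -7/6  -8/9  |   -3/2 ]
  [ 0     1     0     4  |    -14 ]
  [ 0     0     1   8/3  |  -17/3 ]
  [ 0     0     0    -2  |      4 ]
ρ4 ← -1/2·ρ4
  [ 1  7/18  -7/6  -8/9  |   -3/2 ]
  [ 0     1     0     4  |    -14 ]
  [ 0     0     1   8/3  |  -17/3 ]
  [ 0     0     0     1  |     -2 ]
ρ3 ← ρ3 − 8/3·ρ4
  [ 1  7/18  -7/6  -8/9  |  -3/2 ]
  [ 0     1     0     4  |   -14 ]
  [ 0     0     1     0  |  -1/3 ]
  [ 0     0     0     1  |    -2 ]
ρ2 ← ρ2 − 4·ρ4
  [ 1  7/18  -7/6  -8/9  |  -3/2 ]
  [ 0     1     0     0  |    -6 ]
  [ 0     0     1     0  |  -1/3 ]
  [ 0     0     0     1  |    -2 ]
ρ1 ← ρ1 + 8/9·ρ4
  [ 1  7/18  -7/6  0  |  -59/18 ]
  [ 0     1     0  0  |      -6 ]
  [ 0     0     1  0  |    -1/3 ]
  [ 0     0     0  1  |      -2 ]
ρ1 ← ρ1 + 7/6·ρ3
  [ 1  7/18  0  0  |  -11/3 ]
  [ 0     1  0  0  |     -6 ]
  [ 0     0  1  0  |   -1/3 ]
  [ 0     0  0  1  |     -2 ]
ρ1 ← ρ1 − 7/18·ρ2
  [ 1  0  0  0  |  -4/3 ]
  [ 0  1  0  0  |    -6 ]
  [ 0  0  1  0  |  -1/3 ]
  [ 0  0  0  1  |    -2 ]
Reading off the last column: p = -4/3, q = -6, r = -1/3, s = -2.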